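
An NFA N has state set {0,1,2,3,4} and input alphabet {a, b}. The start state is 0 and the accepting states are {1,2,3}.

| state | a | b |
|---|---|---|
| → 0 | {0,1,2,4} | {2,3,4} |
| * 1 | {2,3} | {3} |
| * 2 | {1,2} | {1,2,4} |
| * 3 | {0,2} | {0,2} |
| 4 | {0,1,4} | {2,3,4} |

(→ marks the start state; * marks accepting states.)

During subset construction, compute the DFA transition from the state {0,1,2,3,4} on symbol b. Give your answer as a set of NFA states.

{0,1,2,3,4}

δ(0,b) = {2,3,4}; δ(1,b) = {3}; δ(2,b) = {1,2,4}; δ(3,b) = {0,2}; δ(4,b) = {2,3,4}.
Union: {0,1,2,3,4}.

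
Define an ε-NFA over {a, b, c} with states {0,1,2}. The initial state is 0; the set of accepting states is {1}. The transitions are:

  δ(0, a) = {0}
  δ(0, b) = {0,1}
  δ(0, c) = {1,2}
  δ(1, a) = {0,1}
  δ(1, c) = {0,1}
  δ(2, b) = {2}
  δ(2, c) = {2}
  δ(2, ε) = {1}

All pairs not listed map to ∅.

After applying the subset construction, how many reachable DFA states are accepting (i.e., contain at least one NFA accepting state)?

Start state of the DFA: {0} (ε-closure of the NFA start).
{0} --a--> {0}  [seen]
{0} --b--> {0,1}  [new]
{0} --c--> {1,2}  [new]
{0,1} --a--> {0,1}  [seen]
{0,1} --b--> {0,1}  [seen]
{0,1} --c--> {0,1,2}  [new]
{1,2} --a--> {0,1}  [seen]
{1,2} --b--> {1,2}  [seen]
{1,2} --c--> {0,1,2}  [seen]
{0,1,2} --a--> {0,1}  [seen]
{0,1,2} --b--> {0,1,2}  [seen]
{0,1,2} --c--> {0,1,2}  [seen]
Reachable DFA states: {0}, {0,1}, {1,2}, {0,1,2}.
Accepting DFA states (contain an NFA accepting state): {0,1}, {1,2}, {0,1,2}.

3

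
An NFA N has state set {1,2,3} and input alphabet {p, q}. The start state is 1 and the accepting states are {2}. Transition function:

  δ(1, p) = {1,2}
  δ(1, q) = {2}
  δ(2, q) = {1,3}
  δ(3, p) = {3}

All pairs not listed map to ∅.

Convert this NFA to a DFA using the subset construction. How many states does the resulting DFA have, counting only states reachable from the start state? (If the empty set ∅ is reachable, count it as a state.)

Start state of the DFA: {1}.
{1} --p--> {1,2}  [new]
{1} --q--> {2}  [new]
{1,2} --p--> {1,2}  [seen]
{1,2} --q--> {1,2,3}  [new]
{2} --p--> ∅  [new]
{2} --q--> {1,3}  [new]
{1,2,3} --p--> {1,2,3}  [seen]
{1,2,3} --q--> {1,2,3}  [seen]
∅ --p--> ∅  [seen]
∅ --q--> ∅  [seen]
{1,3} --p--> {1,2,3}  [seen]
{1,3} --q--> {2}  [seen]
Reachable DFA states: {1}, {1,2}, {2}, {1,2,3}, ∅, {1,3}.

6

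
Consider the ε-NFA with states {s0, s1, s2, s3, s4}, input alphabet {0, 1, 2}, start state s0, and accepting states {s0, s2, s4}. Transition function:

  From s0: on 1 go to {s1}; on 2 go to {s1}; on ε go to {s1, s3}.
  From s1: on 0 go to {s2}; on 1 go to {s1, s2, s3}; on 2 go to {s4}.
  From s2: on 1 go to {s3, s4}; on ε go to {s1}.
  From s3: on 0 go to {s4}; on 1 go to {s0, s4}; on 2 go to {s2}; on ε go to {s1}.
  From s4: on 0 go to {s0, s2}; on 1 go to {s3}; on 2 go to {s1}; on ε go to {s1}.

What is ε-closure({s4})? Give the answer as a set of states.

Begin with {s4}.
s4 →ε {s1}; add s1.
ε-closure = {s1, s4}.

{s1, s4}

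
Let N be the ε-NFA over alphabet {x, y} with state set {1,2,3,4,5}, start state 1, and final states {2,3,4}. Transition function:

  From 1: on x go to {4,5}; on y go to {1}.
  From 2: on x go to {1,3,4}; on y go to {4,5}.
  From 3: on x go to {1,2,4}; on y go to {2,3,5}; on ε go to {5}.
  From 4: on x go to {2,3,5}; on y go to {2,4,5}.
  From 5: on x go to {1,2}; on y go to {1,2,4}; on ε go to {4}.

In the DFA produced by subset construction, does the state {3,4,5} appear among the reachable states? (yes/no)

no

Start state of the DFA: {1} (ε-closure of the NFA start).
{1} --x--> {4,5}  [new]
{1} --y--> {1}  [seen]
{4,5} --x--> {1,2,3,4,5}  [new]
{4,5} --y--> {1,2,4,5}  [new]
{1,2,3,4,5} --x--> {1,2,3,4,5}  [seen]
{1,2,3,4,5} --y--> {1,2,3,4,5}  [seen]
{1,2,4,5} --x--> {1,2,3,4,5}  [seen]
{1,2,4,5} --y--> {1,2,4,5}  [seen]
Reachable DFA states: {1}, {4,5}, {1,2,3,4,5}, {1,2,4,5}.
{3,4,5} is not among them.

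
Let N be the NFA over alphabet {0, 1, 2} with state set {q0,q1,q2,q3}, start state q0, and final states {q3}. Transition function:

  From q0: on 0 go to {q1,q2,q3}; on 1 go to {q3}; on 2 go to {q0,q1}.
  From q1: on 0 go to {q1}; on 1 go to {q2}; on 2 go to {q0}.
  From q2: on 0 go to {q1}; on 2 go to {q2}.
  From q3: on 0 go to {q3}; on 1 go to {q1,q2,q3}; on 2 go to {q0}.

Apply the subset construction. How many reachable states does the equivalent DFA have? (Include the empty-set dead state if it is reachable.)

8

Start state of the DFA: {q0}.
{q0} --0--> {q1,q2,q3}  [new]
{q0} --1--> {q3}  [new]
{q0} --2--> {q0,q1}  [new]
{q1,q2,q3} --0--> {q1,q3}  [new]
{q1,q2,q3} --1--> {q1,q2,q3}  [seen]
{q1,q2,q3} --2--> {q0,q2}  [new]
{q3} --0--> {q3}  [seen]
{q3} --1--> {q1,q2,q3}  [seen]
{q3} --2--> {q0}  [seen]
{q0,q1} --0--> {q1,q2,q3}  [seen]
{q0,q1} --1--> {q2,q3}  [new]
{q0,q1} --2--> {q0,q1}  [seen]
{q1,q3} --0--> {q1,q3}  [seen]
{q1,q3} --1--> {q1,q2,q3}  [seen]
{q1,q3} --2--> {q0}  [seen]
{q0,q2} --0--> {q1,q2,q3}  [seen]
{q0,q2} --1--> {q3}  [seen]
{q0,q2} --2--> {q0,q1,q2}  [new]
{q2,q3} --0--> {q1,q3}  [seen]
{q2,q3} --1--> {q1,q2,q3}  [seen]
{q2,q3} --2--> {q0,q2}  [seen]
{q0,q1,q2} --0--> {q1,q2,q3}  [seen]
{q0,q1,q2} --1--> {q2,q3}  [seen]
{q0,q1,q2} --2--> {q0,q1,q2}  [seen]
Reachable DFA states: {q0}, {q1,q2,q3}, {q3}, {q0,q1}, {q1,q3}, {q0,q2}, {q2,q3}, {q0,q1,q2}.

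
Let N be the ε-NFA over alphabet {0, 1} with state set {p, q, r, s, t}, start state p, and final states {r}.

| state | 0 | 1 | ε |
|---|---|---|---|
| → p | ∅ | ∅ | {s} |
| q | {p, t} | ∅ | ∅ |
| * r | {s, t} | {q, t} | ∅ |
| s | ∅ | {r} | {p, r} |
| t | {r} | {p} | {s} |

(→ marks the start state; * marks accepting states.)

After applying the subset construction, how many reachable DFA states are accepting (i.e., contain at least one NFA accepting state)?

3

Start state of the DFA: {p, r, s} (ε-closure of the NFA start).
{p, r, s} --0--> {p, r, s, t}  [new]
{p, r, s} --1--> {p, q, r, s, t}  [new]
{p, r, s, t} --0--> {p, r, s, t}  [seen]
{p, r, s, t} --1--> {p, q, r, s, t}  [seen]
{p, q, r, s, t} --0--> {p, r, s, t}  [seen]
{p, q, r, s, t} --1--> {p, q, r, s, t}  [seen]
Reachable DFA states: {p, r, s}, {p, r, s, t}, {p, q, r, s, t}.
Accepting DFA states (contain an NFA accepting state): {p, r, s}, {p, r, s, t}, {p, q, r, s, t}.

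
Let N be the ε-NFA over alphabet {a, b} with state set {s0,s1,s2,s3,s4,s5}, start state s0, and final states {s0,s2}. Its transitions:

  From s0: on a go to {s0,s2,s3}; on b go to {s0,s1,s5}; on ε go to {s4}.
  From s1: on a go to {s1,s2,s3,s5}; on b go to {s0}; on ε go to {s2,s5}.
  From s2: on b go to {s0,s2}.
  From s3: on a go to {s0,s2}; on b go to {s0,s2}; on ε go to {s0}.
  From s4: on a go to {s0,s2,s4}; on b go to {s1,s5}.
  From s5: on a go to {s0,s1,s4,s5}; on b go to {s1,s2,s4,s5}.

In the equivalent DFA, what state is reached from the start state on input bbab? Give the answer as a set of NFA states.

{s0,s1,s2,s4,s5}

Start: {s0,s4}.
δ(s0,b) = {s0,s1,s5}; δ(s4,b) = {s1,s5}.
Union: {s0,s1,s5}.
ε-closure gives {s0,s1,s2,s4,s5}.
After b: {s0,s1,s2,s4,s5}.
δ(s0,b) = {s0,s1,s5}; δ(s1,b) = {s0}; δ(s2,b) = {s0,s2}; δ(s4,b) = {s1,s5}; δ(s5,b) = {s1,s2,s4,s5}.
Union: {s0,s1,s2,s4,s5}.
After b: {s0,s1,s2,s4,s5}.
δ(s0,a) = {s0,s2,s3}; δ(s1,a) = {s1,s2,s3,s5}; δ(s2,a) = ∅; δ(s4,a) = {s0,s2,s4}; δ(s5,a) = {s0,s1,s4,s5}.
Union: {s0,s1,s2,s3,s4,s5}.
After a: {s0,s1,s2,s3,s4,s5}.
δ(s0,b) = {s0,s1,s5}; δ(s1,b) = {s0}; δ(s2,b) = {s0,s2}; δ(s3,b) = {s0,s2}; δ(s4,b) = {s1,s5}; δ(s5,b) = {s1,s2,s4,s5}.
Union: {s0,s1,s2,s4,s5}.
After b: {s0,s1,s2,s4,s5}.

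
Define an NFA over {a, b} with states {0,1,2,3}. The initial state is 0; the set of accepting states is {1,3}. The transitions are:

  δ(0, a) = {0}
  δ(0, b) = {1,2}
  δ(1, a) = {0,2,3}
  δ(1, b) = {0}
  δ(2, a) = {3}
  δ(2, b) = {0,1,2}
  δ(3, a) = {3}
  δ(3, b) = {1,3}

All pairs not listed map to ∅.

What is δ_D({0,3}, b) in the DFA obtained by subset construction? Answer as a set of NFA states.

{1,2,3}

δ(0,b) = {1,2}; δ(3,b) = {1,3}.
Union: {1,2,3}.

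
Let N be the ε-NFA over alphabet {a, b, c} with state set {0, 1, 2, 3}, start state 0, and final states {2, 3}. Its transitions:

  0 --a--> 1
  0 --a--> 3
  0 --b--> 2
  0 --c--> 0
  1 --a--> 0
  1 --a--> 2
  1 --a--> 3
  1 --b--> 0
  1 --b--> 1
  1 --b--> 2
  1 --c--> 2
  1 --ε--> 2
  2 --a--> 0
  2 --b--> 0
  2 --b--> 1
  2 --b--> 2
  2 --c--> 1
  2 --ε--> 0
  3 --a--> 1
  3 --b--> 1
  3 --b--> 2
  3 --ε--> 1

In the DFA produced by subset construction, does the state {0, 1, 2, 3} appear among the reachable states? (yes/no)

yes

Start state of the DFA: {0} (ε-closure of the NFA start).
{0} --a--> {0, 1, 2, 3}  [new]
{0} --b--> {0, 2}  [new]
{0} --c--> {0}  [seen]
{0, 1, 2, 3} --a--> {0, 1, 2, 3}  [seen]
{0, 1, 2, 3} --b--> {0, 1, 2}  [new]
{0, 1, 2, 3} --c--> {0, 1, 2}  [seen]
{0, 2} --a--> {0, 1, 2, 3}  [seen]
{0, 2} --b--> {0, 1, 2}  [seen]
{0, 2} --c--> {0, 1, 2}  [seen]
{0, 1, 2} --a--> {0, 1, 2, 3}  [seen]
{0, 1, 2} --b--> {0, 1, 2}  [seen]
{0, 1, 2} --c--> {0, 1, 2}  [seen]
Reachable DFA states: {0}, {0, 1, 2, 3}, {0, 2}, {0, 1, 2}.
{0, 1, 2, 3} is among them.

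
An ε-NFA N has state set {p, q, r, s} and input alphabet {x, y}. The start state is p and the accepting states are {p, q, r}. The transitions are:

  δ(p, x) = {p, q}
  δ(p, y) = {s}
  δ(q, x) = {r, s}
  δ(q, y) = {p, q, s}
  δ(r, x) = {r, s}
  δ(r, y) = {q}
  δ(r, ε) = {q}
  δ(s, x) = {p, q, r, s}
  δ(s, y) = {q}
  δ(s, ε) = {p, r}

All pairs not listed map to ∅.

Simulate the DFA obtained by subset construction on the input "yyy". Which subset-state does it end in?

{p, q, r, s}

Start: {p}.
δ(p,y) = {s}.
Union: {s}.
ε-closure gives {p, q, r, s}.
After y: {p, q, r, s}.
δ(p,y) = {s}; δ(q,y) = {p, q, s}; δ(r,y) = {q}; δ(s,y) = {q}.
Union: {p, q, s}.
ε-closure gives {p, q, r, s}.
After y: {p, q, r, s}.
δ(p,y) = {s}; δ(q,y) = {p, q, s}; δ(r,y) = {q}; δ(s,y) = {q}.
Union: {p, q, s}.
ε-closure gives {p, q, r, s}.
After y: {p, q, r, s}.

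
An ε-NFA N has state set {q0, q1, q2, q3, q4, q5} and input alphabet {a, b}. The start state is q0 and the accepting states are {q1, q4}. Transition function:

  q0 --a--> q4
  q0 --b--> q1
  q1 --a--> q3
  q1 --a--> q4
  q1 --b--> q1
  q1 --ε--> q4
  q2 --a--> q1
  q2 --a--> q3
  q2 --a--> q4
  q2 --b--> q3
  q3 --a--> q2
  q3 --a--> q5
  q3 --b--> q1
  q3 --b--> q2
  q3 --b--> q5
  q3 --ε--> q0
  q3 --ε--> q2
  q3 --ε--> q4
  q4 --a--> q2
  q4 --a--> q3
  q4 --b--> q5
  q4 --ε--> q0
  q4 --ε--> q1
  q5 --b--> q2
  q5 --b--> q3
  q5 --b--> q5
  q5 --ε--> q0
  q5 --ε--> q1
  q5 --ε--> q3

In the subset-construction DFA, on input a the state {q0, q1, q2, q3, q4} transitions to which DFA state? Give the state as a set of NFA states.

δ(q0,a) = {q4}; δ(q1,a) = {q3, q4}; δ(q2,a) = {q1, q3, q4}; δ(q3,a) = {q2, q5}; δ(q4,a) = {q2, q3}.
Union: {q1, q2, q3, q4, q5}.
ε-closure gives {q0, q1, q2, q3, q4, q5}.

{q0, q1, q2, q3, q4, q5}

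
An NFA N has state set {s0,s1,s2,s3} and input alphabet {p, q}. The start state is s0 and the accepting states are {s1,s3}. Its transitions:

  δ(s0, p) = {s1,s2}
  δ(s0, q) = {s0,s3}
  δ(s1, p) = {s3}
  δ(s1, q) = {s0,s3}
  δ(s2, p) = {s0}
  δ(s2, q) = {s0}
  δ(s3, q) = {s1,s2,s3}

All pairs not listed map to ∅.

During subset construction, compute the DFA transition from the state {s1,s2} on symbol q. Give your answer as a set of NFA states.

{s0,s3}

δ(s1,q) = {s0,s3}; δ(s2,q) = {s0}.
Union: {s0,s3}.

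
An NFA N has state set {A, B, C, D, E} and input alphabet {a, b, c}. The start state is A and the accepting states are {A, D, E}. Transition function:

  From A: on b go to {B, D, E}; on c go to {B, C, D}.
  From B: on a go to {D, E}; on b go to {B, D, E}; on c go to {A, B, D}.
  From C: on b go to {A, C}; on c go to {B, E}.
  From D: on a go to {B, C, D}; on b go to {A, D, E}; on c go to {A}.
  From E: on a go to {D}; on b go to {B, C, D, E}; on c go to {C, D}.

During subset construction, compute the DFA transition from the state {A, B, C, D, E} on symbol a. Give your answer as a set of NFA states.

δ(A,a) = ∅; δ(B,a) = {D, E}; δ(C,a) = ∅; δ(D,a) = {B, C, D}; δ(E,a) = {D}.
Union: {B, C, D, E}.

{B, C, D, E}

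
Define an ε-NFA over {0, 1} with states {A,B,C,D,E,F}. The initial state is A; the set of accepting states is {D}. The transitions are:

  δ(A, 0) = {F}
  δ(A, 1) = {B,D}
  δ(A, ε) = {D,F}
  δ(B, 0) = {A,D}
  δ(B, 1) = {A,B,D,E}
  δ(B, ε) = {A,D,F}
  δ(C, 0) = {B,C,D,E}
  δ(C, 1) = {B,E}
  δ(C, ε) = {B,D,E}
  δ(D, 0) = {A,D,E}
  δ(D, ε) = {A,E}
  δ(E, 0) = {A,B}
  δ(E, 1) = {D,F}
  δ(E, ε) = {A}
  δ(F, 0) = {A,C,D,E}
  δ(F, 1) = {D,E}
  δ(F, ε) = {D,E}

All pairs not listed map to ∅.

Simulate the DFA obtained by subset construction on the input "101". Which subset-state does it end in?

Start: {A,D,E,F}.
δ(A,1) = {B,D}; δ(D,1) = ∅; δ(E,1) = {D,F}; δ(F,1) = {D,E}.
Union: {B,D,E,F}.
ε-closure gives {A,B,D,E,F}.
After 1: {A,B,D,E,F}.
δ(A,0) = {F}; δ(B,0) = {A,D}; δ(D,0) = {A,D,E}; δ(E,0) = {A,B}; δ(F,0) = {A,C,D,E}.
Union: {A,B,C,D,E,F}.
After 0: {A,B,C,D,E,F}.
δ(A,1) = {B,D}; δ(B,1) = {A,B,D,E}; δ(C,1) = {B,E}; δ(D,1) = ∅; δ(E,1) = {D,F}; δ(F,1) = {D,E}.
Union: {A,B,D,E,F}.
After 1: {A,B,D,E,F}.

{A,B,D,E,F}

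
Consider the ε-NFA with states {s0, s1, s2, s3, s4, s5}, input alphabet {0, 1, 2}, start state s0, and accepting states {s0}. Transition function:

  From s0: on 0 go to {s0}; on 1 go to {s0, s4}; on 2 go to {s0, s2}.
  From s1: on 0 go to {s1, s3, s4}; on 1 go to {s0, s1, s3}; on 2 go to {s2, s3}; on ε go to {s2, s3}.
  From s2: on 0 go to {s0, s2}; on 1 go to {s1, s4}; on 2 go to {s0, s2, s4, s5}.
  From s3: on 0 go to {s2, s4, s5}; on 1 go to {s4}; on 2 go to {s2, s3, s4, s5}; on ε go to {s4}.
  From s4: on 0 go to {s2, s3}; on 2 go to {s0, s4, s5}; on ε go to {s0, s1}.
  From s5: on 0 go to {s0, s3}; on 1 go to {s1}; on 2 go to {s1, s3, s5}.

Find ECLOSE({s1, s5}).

Begin with {s1, s5}.
s1 →ε {s2, s3}; add s2, s3.
s3 →ε {s4}; add s4.
s4 →ε {s0, s1}; add s0.
ε-closure = {s0, s1, s2, s3, s4, s5}.

{s0, s1, s2, s3, s4, s5}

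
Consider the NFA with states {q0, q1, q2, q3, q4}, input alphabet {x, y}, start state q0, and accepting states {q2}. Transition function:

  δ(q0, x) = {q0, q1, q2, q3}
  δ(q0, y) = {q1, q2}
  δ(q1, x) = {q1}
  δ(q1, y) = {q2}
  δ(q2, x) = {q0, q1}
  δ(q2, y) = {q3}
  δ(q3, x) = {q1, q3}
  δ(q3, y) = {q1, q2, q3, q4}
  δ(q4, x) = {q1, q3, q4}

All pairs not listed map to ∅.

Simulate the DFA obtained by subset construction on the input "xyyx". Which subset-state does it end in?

Start: {q0}.
δ(q0,x) = {q0, q1, q2, q3}.
Union: {q0, q1, q2, q3}.
After x: {q0, q1, q2, q3}.
δ(q0,y) = {q1, q2}; δ(q1,y) = {q2}; δ(q2,y) = {q3}; δ(q3,y) = {q1, q2, q3, q4}.
Union: {q1, q2, q3, q4}.
After y: {q1, q2, q3, q4}.
δ(q1,y) = {q2}; δ(q2,y) = {q3}; δ(q3,y) = {q1, q2, q3, q4}; δ(q4,y) = ∅.
Union: {q1, q2, q3, q4}.
After y: {q1, q2, q3, q4}.
δ(q1,x) = {q1}; δ(q2,x) = {q0, q1}; δ(q3,x) = {q1, q3}; δ(q4,x) = {q1, q3, q4}.
Union: {q0, q1, q3, q4}.
After x: {q0, q1, q3, q4}.

{q0, q1, q3, q4}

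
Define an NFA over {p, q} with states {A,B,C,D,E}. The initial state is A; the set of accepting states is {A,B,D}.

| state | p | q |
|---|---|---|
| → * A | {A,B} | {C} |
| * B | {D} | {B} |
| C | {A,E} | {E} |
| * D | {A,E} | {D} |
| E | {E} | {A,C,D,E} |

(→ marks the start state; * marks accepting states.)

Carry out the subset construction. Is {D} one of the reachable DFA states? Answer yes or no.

no

Start state of the DFA: {A}.
{A} --p--> {A,B}  [new]
{A} --q--> {C}  [new]
{A,B} --p--> {A,B,D}  [new]
{A,B} --q--> {B,C}  [new]
{C} --p--> {A,E}  [new]
{C} --q--> {E}  [new]
{A,B,D} --p--> {A,B,D,E}  [new]
{A,B,D} --q--> {B,C,D}  [new]
{B,C} --p--> {A,D,E}  [new]
{B,C} --q--> {B,E}  [new]
{A,E} --p--> {A,B,E}  [new]
{A,E} --q--> {A,C,D,E}  [new]
{E} --p--> {E}  [seen]
{E} --q--> {A,C,D,E}  [seen]
{A,B,D,E} --p--> {A,B,D,E}  [seen]
{A,B,D,E} --q--> {A,B,C,D,E}  [new]
{B,C,D} --p--> {A,D,E}  [seen]
{B,C,D} --q--> {B,D,E}  [new]
{A,D,E} --p--> {A,B,E}  [seen]
{A,D,E} --q--> {A,C,D,E}  [seen]
{B,E} --p--> {D,E}  [new]
{B,E} --q--> {A,B,C,D,E}  [seen]
{A,B,E} --p--> {A,B,D,E}  [seen]
{A,B,E} --q--> {A,B,C,D,E}  [seen]
{A,C,D,E} --p--> {A,B,E}  [seen]
{A,C,D,E} --q--> {A,C,D,E}  [seen]
{A,B,C,D,E} --p--> {A,B,D,E}  [seen]
{A,B,C,D,E} --q--> {A,B,C,D,E}  [seen]
{B,D,E} --p--> {A,D,E}  [seen]
{B,D,E} --q--> {A,B,C,D,E}  [seen]
{D,E} --p--> {A,E}  [seen]
{D,E} --q--> {A,C,D,E}  [seen]
Reachable DFA states: {A}, {A,B}, {C}, {A,B,D}, {B,C}, {A,E}, {E}, {A,B,D,E}, {B,C,D}, {A,D,E}, {B,E}, {A,B,E}, {A,C,D,E}, {A,B,C,D,E}, {B,D,E}, {D,E}.
{D} is not among them.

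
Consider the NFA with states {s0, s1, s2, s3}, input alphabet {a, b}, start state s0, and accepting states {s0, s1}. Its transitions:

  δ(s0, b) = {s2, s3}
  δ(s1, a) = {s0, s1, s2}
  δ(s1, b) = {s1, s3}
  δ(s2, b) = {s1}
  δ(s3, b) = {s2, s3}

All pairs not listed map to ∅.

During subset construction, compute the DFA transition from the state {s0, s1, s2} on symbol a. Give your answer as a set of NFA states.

{s0, s1, s2}

δ(s0,a) = ∅; δ(s1,a) = {s0, s1, s2}; δ(s2,a) = ∅.
Union: {s0, s1, s2}.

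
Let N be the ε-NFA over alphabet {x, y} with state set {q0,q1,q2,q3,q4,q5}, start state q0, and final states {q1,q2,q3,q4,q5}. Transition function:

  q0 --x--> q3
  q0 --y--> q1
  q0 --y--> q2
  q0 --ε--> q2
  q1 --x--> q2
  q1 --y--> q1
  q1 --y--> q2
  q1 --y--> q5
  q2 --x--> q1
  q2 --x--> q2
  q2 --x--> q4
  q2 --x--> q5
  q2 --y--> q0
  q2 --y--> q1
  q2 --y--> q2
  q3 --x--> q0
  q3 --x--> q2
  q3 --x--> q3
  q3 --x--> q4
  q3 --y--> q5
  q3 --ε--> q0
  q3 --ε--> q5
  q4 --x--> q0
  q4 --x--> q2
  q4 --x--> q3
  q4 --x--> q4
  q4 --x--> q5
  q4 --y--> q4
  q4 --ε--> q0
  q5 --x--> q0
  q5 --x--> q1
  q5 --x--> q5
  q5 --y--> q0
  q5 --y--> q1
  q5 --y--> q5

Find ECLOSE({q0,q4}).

{q0,q2,q4}

Begin with {q0,q4}.
q0 →ε {q2}; add q2.
ε-closure = {q0,q2,q4}.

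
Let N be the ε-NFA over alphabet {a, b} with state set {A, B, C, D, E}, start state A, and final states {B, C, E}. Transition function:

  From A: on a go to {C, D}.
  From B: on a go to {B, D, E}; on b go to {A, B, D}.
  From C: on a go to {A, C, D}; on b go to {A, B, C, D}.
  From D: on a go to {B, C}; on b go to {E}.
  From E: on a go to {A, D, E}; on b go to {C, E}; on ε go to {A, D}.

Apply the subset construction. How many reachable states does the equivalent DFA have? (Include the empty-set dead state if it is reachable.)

Start state of the DFA: {A} (ε-closure of the NFA start).
{A} --a--> {C, D}  [new]
{A} --b--> ∅  [new]
{C, D} --a--> {A, B, C, D}  [new]
{C, D} --b--> {A, B, C, D, E}  [new]
∅ --a--> ∅  [seen]
∅ --b--> ∅  [seen]
{A, B, C, D} --a--> {A, B, C, D, E}  [seen]
{A, B, C, D} --b--> {A, B, C, D, E}  [seen]
{A, B, C, D, E} --a--> {A, B, C, D, E}  [seen]
{A, B, C, D, E} --b--> {A, B, C, D, E}  [seen]
Reachable DFA states: {A}, {C, D}, ∅, {A, B, C, D}, {A, B, C, D, E}.

5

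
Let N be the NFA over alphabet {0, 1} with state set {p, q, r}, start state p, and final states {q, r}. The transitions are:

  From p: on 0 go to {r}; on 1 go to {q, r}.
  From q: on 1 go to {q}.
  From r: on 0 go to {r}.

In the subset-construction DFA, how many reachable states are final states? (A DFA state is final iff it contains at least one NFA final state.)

3

Start state of the DFA: {p}.
{p} --0--> {r}  [new]
{p} --1--> {q, r}  [new]
{r} --0--> {r}  [seen]
{r} --1--> ∅  [new]
{q, r} --0--> {r}  [seen]
{q, r} --1--> {q}  [new]
∅ --0--> ∅  [seen]
∅ --1--> ∅  [seen]
{q} --0--> ∅  [seen]
{q} --1--> {q}  [seen]
Reachable DFA states: {p}, {r}, {q, r}, ∅, {q}.
Accepting DFA states (contain an NFA accepting state): {r}, {q, r}, {q}.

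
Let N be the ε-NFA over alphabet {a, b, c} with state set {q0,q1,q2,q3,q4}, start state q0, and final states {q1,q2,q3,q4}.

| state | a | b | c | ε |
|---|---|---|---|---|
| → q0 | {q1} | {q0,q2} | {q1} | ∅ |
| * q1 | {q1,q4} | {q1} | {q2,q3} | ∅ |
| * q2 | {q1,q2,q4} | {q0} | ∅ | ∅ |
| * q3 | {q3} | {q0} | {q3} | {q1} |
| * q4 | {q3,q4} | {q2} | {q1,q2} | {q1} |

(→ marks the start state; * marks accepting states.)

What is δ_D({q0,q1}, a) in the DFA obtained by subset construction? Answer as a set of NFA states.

{q1,q4}

δ(q0,a) = {q1}; δ(q1,a) = {q1,q4}.
Union: {q1,q4}.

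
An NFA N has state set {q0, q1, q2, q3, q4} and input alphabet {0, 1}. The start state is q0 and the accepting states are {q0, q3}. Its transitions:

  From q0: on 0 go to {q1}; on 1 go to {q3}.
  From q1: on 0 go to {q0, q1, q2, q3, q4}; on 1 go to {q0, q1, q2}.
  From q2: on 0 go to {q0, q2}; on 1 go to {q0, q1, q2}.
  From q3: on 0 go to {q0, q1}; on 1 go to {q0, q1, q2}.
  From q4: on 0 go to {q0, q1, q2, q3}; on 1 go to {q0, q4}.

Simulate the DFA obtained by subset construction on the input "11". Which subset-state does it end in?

Start: {q0}.
δ(q0,1) = {q3}.
Union: {q3}.
After 1: {q3}.
δ(q3,1) = {q0, q1, q2}.
Union: {q0, q1, q2}.
After 1: {q0, q1, q2}.

{q0, q1, q2}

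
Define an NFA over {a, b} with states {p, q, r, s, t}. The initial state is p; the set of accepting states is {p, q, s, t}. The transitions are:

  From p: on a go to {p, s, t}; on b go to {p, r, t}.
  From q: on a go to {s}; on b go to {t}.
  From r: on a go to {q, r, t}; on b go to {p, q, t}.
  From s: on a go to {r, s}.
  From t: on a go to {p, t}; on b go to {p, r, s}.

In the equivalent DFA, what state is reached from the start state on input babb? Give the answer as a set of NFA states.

Start: {p}.
δ(p,b) = {p, r, t}.
Union: {p, r, t}.
After b: {p, r, t}.
δ(p,a) = {p, s, t}; δ(r,a) = {q, r, t}; δ(t,a) = {p, t}.
Union: {p, q, r, s, t}.
After a: {p, q, r, s, t}.
δ(p,b) = {p, r, t}; δ(q,b) = {t}; δ(r,b) = {p, q, t}; δ(s,b) = ∅; δ(t,b) = {p, r, s}.
Union: {p, q, r, s, t}.
After b: {p, q, r, s, t}.
δ(p,b) = {p, r, t}; δ(q,b) = {t}; δ(r,b) = {p, q, t}; δ(s,b) = ∅; δ(t,b) = {p, r, s}.
Union: {p, q, r, s, t}.
After b: {p, q, r, s, t}.

{p, q, r, s, t}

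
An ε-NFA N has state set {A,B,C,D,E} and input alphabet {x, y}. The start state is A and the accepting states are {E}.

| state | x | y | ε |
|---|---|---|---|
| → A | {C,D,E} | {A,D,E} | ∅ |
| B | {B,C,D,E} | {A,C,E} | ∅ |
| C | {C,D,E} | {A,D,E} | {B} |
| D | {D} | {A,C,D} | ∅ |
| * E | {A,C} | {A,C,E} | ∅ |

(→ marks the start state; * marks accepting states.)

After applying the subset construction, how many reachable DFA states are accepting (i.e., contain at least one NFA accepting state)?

3

Start state of the DFA: {A} (ε-closure of the NFA start).
{A} --x--> {B,C,D,E}  [new]
{A} --y--> {A,D,E}  [new]
{B,C,D,E} --x--> {A,B,C,D,E}  [new]
{B,C,D,E} --y--> {A,B,C,D,E}  [seen]
{A,D,E} --x--> {A,B,C,D,E}  [seen]
{A,D,E} --y--> {A,B,C,D,E}  [seen]
{A,B,C,D,E} --x--> {A,B,C,D,E}  [seen]
{A,B,C,D,E} --y--> {A,B,C,D,E}  [seen]
Reachable DFA states: {A}, {B,C,D,E}, {A,D,E}, {A,B,C,D,E}.
Accepting DFA states (contain an NFA accepting state): {B,C,D,E}, {A,D,E}, {A,B,C,D,E}.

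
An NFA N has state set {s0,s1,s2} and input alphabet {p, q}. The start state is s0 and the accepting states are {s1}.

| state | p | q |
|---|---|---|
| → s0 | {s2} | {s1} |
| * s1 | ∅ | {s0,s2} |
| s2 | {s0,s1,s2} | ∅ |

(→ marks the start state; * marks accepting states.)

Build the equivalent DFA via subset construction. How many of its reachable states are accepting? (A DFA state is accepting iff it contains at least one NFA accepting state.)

Start state of the DFA: {s0}.
{s0} --p--> {s2}  [new]
{s0} --q--> {s1}  [new]
{s2} --p--> {s0,s1,s2}  [new]
{s2} --q--> ∅  [new]
{s1} --p--> ∅  [seen]
{s1} --q--> {s0,s2}  [new]
{s0,s1,s2} --p--> {s0,s1,s2}  [seen]
{s0,s1,s2} --q--> {s0,s1,s2}  [seen]
∅ --p--> ∅  [seen]
∅ --q--> ∅  [seen]
{s0,s2} --p--> {s0,s1,s2}  [seen]
{s0,s2} --q--> {s1}  [seen]
Reachable DFA states: {s0}, {s2}, {s1}, {s0,s1,s2}, ∅, {s0,s2}.
Accepting DFA states (contain an NFA accepting state): {s1}, {s0,s1,s2}.

2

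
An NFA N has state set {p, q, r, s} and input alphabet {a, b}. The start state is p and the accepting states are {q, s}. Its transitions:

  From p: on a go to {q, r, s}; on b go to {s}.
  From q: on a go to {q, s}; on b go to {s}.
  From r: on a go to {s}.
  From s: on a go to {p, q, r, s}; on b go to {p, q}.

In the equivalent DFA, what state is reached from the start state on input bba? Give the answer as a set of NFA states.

Start: {p}.
δ(p,b) = {s}.
Union: {s}.
After b: {s}.
δ(s,b) = {p, q}.
Union: {p, q}.
After b: {p, q}.
δ(p,a) = {q, r, s}; δ(q,a) = {q, s}.
Union: {q, r, s}.
After a: {q, r, s}.

{q, r, s}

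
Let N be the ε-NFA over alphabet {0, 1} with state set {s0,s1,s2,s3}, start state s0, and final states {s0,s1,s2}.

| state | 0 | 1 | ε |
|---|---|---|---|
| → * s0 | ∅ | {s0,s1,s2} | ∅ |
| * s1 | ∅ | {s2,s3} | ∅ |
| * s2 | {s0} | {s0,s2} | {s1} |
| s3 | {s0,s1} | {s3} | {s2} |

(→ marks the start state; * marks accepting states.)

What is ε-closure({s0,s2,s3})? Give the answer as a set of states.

Begin with {s0,s2,s3}.
s2 →ε {s1}; add s1.
ε-closure = {s0,s1,s2,s3}.

{s0,s1,s2,s3}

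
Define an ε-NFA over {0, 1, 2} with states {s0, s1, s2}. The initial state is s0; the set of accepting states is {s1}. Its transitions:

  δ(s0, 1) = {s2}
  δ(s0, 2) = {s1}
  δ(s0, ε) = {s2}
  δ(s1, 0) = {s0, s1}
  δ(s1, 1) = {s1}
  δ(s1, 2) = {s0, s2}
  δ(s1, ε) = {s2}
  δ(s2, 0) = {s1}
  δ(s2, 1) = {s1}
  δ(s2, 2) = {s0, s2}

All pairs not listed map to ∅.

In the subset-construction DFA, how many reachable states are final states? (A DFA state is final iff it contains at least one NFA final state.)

2

Start state of the DFA: {s0, s2} (ε-closure of the NFA start).
{s0, s2} --0--> {s1, s2}  [new]
{s0, s2} --1--> {s1, s2}  [seen]
{s0, s2} --2--> {s0, s1, s2}  [new]
{s1, s2} --0--> {s0, s1, s2}  [seen]
{s1, s2} --1--> {s1, s2}  [seen]
{s1, s2} --2--> {s0, s2}  [seen]
{s0, s1, s2} --0--> {s0, s1, s2}  [seen]
{s0, s1, s2} --1--> {s1, s2}  [seen]
{s0, s1, s2} --2--> {s0, s1, s2}  [seen]
Reachable DFA states: {s0, s2}, {s1, s2}, {s0, s1, s2}.
Accepting DFA states (contain an NFA accepting state): {s1, s2}, {s0, s1, s2}.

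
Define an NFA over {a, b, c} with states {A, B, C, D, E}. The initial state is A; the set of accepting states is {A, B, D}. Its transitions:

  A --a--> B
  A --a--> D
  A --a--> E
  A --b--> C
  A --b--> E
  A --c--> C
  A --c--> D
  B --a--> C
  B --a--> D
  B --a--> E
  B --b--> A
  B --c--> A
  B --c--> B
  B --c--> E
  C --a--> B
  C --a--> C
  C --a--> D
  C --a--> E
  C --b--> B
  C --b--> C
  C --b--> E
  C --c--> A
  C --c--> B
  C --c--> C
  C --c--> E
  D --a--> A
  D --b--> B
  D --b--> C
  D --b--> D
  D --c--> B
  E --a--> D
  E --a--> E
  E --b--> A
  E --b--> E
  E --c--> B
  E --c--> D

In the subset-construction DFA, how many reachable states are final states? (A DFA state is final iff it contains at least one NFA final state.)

Start state of the DFA: {A}.
{A} --a--> {B, D, E}  [new]
{A} --b--> {C, E}  [new]
{A} --c--> {C, D}  [new]
{B, D, E} --a--> {A, C, D, E}  [new]
{B, D, E} --b--> {A, B, C, D, E}  [new]
{B, D, E} --c--> {A, B, D, E}  [new]
{C, E} --a--> {B, C, D, E}  [new]
{C, E} --b--> {A, B, C, E}  [new]
{C, E} --c--> {A, B, C, D, E}  [seen]
{C, D} --a--> {A, B, C, D, E}  [seen]
{C, D} --b--> {B, C, D, E}  [seen]
{C, D} --c--> {A, B, C, E}  [seen]
{A, C, D, E} --a--> {A, B, C, D, E}  [seen]
{A, C, D, E} --b--> {A, B, C, D, E}  [seen]
{A, C, D, E} --c--> {A, B, C, D, E}  [seen]
{A, B, C, D, E} --a--> {A, B, C, D, E}  [seen]
{A, B, C, D, E} --b--> {A, B, C, D, E}  [seen]
{A, B, C, D, E} --c--> {A, B, C, D, E}  [seen]
{A, B, D, E} --a--> {A, B, C, D, E}  [seen]
{A, B, D, E} --b--> {A, B, C, D, E}  [seen]
{A, B, D, E} --c--> {A, B, C, D, E}  [seen]
{B, C, D, E} --a--> {A, B, C, D, E}  [seen]
{B, C, D, E} --b--> {A, B, C, D, E}  [seen]
{B, C, D, E} --c--> {A, B, C, D, E}  [seen]
{A, B, C, E} --a--> {B, C, D, E}  [seen]
{A, B, C, E} --b--> {A, B, C, E}  [seen]
{A, B, C, E} --c--> {A, B, C, D, E}  [seen]
Reachable DFA states: {A}, {B, D, E}, {C, E}, {C, D}, {A, C, D, E}, {A, B, C, D, E}, {A, B, D, E}, {B, C, D, E}, {A, B, C, E}.
Accepting DFA states (contain an NFA accepting state): {A}, {B, D, E}, {C, D}, {A, C, D, E}, {A, B, C, D, E}, {A, B, D, E}, {B, C, D, E}, {A, B, C, E}.

8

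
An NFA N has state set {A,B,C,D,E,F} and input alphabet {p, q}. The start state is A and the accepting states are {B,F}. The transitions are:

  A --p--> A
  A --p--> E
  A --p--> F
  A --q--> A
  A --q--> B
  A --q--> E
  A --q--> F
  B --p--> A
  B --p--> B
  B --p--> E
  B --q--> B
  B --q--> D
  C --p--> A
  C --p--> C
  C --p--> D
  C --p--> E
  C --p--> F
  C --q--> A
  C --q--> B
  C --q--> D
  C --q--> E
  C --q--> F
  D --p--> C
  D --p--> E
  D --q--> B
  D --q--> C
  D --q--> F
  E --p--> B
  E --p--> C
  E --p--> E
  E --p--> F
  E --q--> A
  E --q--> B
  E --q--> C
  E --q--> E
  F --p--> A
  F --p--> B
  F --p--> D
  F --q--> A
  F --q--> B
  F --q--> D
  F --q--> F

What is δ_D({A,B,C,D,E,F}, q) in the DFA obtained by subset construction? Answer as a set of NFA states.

δ(A,q) = {A,B,E,F}; δ(B,q) = {B,D}; δ(C,q) = {A,B,D,E,F}; δ(D,q) = {B,C,F}; δ(E,q) = {A,B,C,E}; δ(F,q) = {A,B,D,F}.
Union: {A,B,C,D,E,F}.

{A,B,C,D,E,F}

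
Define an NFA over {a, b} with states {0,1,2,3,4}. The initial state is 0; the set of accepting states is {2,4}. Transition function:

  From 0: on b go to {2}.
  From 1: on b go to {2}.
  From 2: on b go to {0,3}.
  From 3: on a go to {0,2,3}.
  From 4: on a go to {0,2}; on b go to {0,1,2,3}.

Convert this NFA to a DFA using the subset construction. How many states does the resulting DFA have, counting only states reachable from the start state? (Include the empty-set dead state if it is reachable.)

5

Start state of the DFA: {0}.
{0} --a--> ∅  [new]
{0} --b--> {2}  [new]
∅ --a--> ∅  [seen]
∅ --b--> ∅  [seen]
{2} --a--> ∅  [seen]
{2} --b--> {0,3}  [new]
{0,3} --a--> {0,2,3}  [new]
{0,3} --b--> {2}  [seen]
{0,2,3} --a--> {0,2,3}  [seen]
{0,2,3} --b--> {0,2,3}  [seen]
Reachable DFA states: {0}, ∅, {2}, {0,3}, {0,2,3}.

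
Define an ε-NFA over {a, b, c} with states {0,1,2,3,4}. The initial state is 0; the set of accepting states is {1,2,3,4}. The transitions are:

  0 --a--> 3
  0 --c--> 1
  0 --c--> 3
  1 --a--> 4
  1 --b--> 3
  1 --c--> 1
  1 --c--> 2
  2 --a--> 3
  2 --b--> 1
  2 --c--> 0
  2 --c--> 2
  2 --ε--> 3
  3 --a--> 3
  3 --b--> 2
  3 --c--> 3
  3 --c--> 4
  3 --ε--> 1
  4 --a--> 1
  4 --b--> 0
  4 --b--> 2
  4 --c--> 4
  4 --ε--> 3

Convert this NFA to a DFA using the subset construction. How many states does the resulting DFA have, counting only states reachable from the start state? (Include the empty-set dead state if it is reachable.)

Start state of the DFA: {0} (ε-closure of the NFA start).
{0} --a--> {1,3}  [new]
{0} --b--> ∅  [new]
{0} --c--> {1,3}  [seen]
{1,3} --a--> {1,3,4}  [new]
{1,3} --b--> {1,2,3}  [new]
{1,3} --c--> {1,2,3,4}  [new]
∅ --a--> ∅  [seen]
∅ --b--> ∅  [seen]
∅ --c--> ∅  [seen]
{1,3,4} --a--> {1,3,4}  [seen]
{1,3,4} --b--> {0,1,2,3}  [new]
{1,3,4} --c--> {1,2,3,4}  [seen]
{1,2,3} --a--> {1,3,4}  [seen]
{1,2,3} --b--> {1,2,3}  [seen]
{1,2,3} --c--> {0,1,2,3,4}  [new]
{1,2,3,4} --a--> {1,3,4}  [seen]
{1,2,3,4} --b--> {0,1,2,3}  [seen]
{1,2,3,4} --c--> {0,1,2,3,4}  [seen]
{0,1,2,3} --a--> {1,3,4}  [seen]
{0,1,2,3} --b--> {1,2,3}  [seen]
{0,1,2,3} --c--> {0,1,2,3,4}  [seen]
{0,1,2,3,4} --a--> {1,3,4}  [seen]
{0,1,2,3,4} --b--> {0,1,2,3}  [seen]
{0,1,2,3,4} --c--> {0,1,2,3,4}  [seen]
Reachable DFA states: {0}, {1,3}, ∅, {1,3,4}, {1,2,3}, {1,2,3,4}, {0,1,2,3}, {0,1,2,3,4}.

8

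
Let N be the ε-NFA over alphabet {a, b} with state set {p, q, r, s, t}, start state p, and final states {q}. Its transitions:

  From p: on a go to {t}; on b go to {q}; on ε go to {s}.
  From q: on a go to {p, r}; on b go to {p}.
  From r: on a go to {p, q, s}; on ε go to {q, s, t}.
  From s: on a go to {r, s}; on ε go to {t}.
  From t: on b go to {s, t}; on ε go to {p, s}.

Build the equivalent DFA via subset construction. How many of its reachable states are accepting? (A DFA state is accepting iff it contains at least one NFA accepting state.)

Start state of the DFA: {p, s, t} (ε-closure of the NFA start).
{p, s, t} --a--> {p, q, r, s, t}  [new]
{p, s, t} --b--> {p, q, s, t}  [new]
{p, q, r, s, t} --a--> {p, q, r, s, t}  [seen]
{p, q, r, s, t} --b--> {p, q, s, t}  [seen]
{p, q, s, t} --a--> {p, q, r, s, t}  [seen]
{p, q, s, t} --b--> {p, q, s, t}  [seen]
Reachable DFA states: {p, s, t}, {p, q, r, s, t}, {p, q, s, t}.
Accepting DFA states (contain an NFA accepting state): {p, q, r, s, t}, {p, q, s, t}.

2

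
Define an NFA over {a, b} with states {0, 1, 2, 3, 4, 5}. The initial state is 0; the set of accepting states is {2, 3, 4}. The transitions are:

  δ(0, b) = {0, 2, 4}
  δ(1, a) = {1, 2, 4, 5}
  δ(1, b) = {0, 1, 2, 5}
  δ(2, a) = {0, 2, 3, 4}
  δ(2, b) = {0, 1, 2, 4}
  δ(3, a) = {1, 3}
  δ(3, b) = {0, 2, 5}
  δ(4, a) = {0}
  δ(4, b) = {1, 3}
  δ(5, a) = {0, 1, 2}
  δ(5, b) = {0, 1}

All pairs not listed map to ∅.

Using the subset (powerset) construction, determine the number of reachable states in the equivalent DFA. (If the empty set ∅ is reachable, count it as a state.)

Start state of the DFA: {0}.
{0} --a--> ∅  [new]
{0} --b--> {0, 2, 4}  [new]
∅ --a--> ∅  [seen]
∅ --b--> ∅  [seen]
{0, 2, 4} --a--> {0, 2, 3, 4}  [new]
{0, 2, 4} --b--> {0, 1, 2, 3, 4}  [new]
{0, 2, 3, 4} --a--> {0, 1, 2, 3, 4}  [seen]
{0, 2, 3, 4} --b--> {0, 1, 2, 3, 4, 5}  [new]
{0, 1, 2, 3, 4} --a--> {0, 1, 2, 3, 4, 5}  [seen]
{0, 1, 2, 3, 4} --b--> {0, 1, 2, 3, 4, 5}  [seen]
{0, 1, 2, 3, 4, 5} --a--> {0, 1, 2, 3, 4, 5}  [seen]
{0, 1, 2, 3, 4, 5} --b--> {0, 1, 2, 3, 4, 5}  [seen]
Reachable DFA states: {0}, ∅, {0, 2, 4}, {0, 2, 3, 4}, {0, 1, 2, 3, 4}, {0, 1, 2, 3, 4, 5}.

6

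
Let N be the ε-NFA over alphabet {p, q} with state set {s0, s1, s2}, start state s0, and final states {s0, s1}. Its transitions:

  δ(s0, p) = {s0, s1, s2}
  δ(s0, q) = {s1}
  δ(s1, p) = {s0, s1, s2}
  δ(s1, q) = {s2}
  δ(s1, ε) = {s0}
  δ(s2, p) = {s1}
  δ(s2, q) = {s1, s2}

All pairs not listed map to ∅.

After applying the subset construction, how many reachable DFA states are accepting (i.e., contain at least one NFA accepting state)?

3

Start state of the DFA: {s0} (ε-closure of the NFA start).
{s0} --p--> {s0, s1, s2}  [new]
{s0} --q--> {s0, s1}  [new]
{s0, s1, s2} --p--> {s0, s1, s2}  [seen]
{s0, s1, s2} --q--> {s0, s1, s2}  [seen]
{s0, s1} --p--> {s0, s1, s2}  [seen]
{s0, s1} --q--> {s0, s1, s2}  [seen]
Reachable DFA states: {s0}, {s0, s1, s2}, {s0, s1}.
Accepting DFA states (contain an NFA accepting state): {s0}, {s0, s1, s2}, {s0, s1}.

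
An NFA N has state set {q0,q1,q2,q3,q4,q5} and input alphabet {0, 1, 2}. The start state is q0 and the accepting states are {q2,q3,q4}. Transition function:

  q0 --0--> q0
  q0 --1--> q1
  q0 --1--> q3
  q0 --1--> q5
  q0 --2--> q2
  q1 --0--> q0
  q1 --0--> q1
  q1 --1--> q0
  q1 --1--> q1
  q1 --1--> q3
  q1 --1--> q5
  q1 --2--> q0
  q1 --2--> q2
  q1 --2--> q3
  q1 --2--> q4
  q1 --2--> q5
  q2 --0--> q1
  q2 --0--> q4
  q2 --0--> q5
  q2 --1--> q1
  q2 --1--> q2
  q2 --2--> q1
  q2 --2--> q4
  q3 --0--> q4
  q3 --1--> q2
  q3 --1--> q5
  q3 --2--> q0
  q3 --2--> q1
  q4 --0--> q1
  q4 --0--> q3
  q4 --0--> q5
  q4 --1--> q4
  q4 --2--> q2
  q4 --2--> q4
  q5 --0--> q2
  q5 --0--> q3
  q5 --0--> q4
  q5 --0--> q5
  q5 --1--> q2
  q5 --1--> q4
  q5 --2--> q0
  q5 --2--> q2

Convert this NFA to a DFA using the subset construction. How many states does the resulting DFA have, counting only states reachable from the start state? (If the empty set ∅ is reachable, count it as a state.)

14

Start state of the DFA: {q0}.
{q0} --0--> {q0}  [seen]
{q0} --1--> {q1,q3,q5}  [new]
{q0} --2--> {q2}  [new]
{q1,q3,q5} --0--> {q0,q1,q2,q3,q4,q5}  [new]
{q1,q3,q5} --1--> {q0,q1,q2,q3,q4,q5}  [seen]
{q1,q3,q5} --2--> {q0,q1,q2,q3,q4,q5}  [seen]
{q2} --0--> {q1,q4,q5}  [new]
{q2} --1--> {q1,q2}  [new]
{q2} --2--> {q1,q4}  [new]
{q0,q1,q2,q3,q4,q5} --0--> {q0,q1,q2,q3,q4,q5}  [seen]
{q0,q1,q2,q3,q4,q5} --1--> {q0,q1,q2,q3,q4,q5}  [seen]
{q0,q1,q2,q3,q4,q5} --2--> {q0,q1,q2,q3,q4,q5}  [seen]
{q1,q4,q5} --0--> {q0,q1,q2,q3,q4,q5}  [seen]
{q1,q4,q5} --1--> {q0,q1,q2,q3,q4,q5}  [seen]
{q1,q4,q5} --2--> {q0,q2,q3,q4,q5}  [new]
{q1,q2} --0--> {q0,q1,q4,q5}  [new]
{q1,q2} --1--> {q0,q1,q2,q3,q5}  [new]
{q1,q2} --2--> {q0,q1,q2,q3,q4,q5}  [seen]
{q1,q4} --0--> {q0,q1,q3,q5}  [new]
{q1,q4} --1--> {q0,q1,q3,q4,q5}  [new]
{q1,q4} --2--> {q0,q2,q3,q4,q5}  [seen]
{q0,q2,q3,q4,q5} --0--> {q0,q1,q2,q3,q4,q5}  [seen]
{q0,q2,q3,q4,q5} --1--> {q1,q2,q3,q4,q5}  [new]
{q0,q2,q3,q4,q5} --2--> {q0,q1,q2,q4}  [new]
{q0,q1,q4,q5} --0--> {q0,q1,q2,q3,q4,q5}  [seen]
{q0,q1,q4,q5} --1--> {q0,q1,q2,q3,q4,q5}  [seen]
{q0,q1,q4,q5} --2--> {q0,q2,q3,q4,q5}  [seen]
{q0,q1,q2,q3,q5} --0--> {q0,q1,q2,q3,q4,q5}  [seen]
{q0,q1,q2,q3,q5} --1--> {q0,q1,q2,q3,q4,q5}  [seen]
{q0,q1,q2,q3,q5} --2--> {q0,q1,q2,q3,q4,q5}  [seen]
{q0,q1,q3,q5} --0--> {q0,q1,q2,q3,q4,q5}  [seen]
{q0,q1,q3,q5} --1--> {q0,q1,q2,q3,q4,q5}  [seen]
{q0,q1,q3,q5} --2--> {q0,q1,q2,q3,q4,q5}  [seen]
{q0,q1,q3,q4,q5} --0--> {q0,q1,q2,q3,q4,q5}  [seen]
{q0,q1,q3,q4,q5} --1--> {q0,q1,q2,q3,q4,q5}  [seen]
{q0,q1,q3,q4,q5} --2--> {q0,q1,q2,q3,q4,q5}  [seen]
{q1,q2,q3,q4,q5} --0--> {q0,q1,q2,q3,q4,q5}  [seen]
{q1,q2,q3,q4,q5} --1--> {q0,q1,q2,q3,q4,q5}  [seen]
{q1,q2,q3,q4,q5} --2--> {q0,q1,q2,q3,q4,q5}  [seen]
{q0,q1,q2,q4} --0--> {q0,q1,q3,q4,q5}  [seen]
{q0,q1,q2,q4} --1--> {q0,q1,q2,q3,q4,q5}  [seen]
{q0,q1,q2,q4} --2--> {q0,q1,q2,q3,q4,q5}  [seen]
Reachable DFA states: {q0}, {q1,q3,q5}, {q2}, {q0,q1,q2,q3,q4,q5}, {q1,q4,q5}, {q1,q2}, {q1,q4}, {q0,q2,q3,q4,q5}, {q0,q1,q4,q5}, {q0,q1,q2,q3,q5}, {q0,q1,q3,q5}, {q0,q1,q3,q4,q5}, {q1,q2,q3,q4,q5}, {q0,q1,q2,q4}.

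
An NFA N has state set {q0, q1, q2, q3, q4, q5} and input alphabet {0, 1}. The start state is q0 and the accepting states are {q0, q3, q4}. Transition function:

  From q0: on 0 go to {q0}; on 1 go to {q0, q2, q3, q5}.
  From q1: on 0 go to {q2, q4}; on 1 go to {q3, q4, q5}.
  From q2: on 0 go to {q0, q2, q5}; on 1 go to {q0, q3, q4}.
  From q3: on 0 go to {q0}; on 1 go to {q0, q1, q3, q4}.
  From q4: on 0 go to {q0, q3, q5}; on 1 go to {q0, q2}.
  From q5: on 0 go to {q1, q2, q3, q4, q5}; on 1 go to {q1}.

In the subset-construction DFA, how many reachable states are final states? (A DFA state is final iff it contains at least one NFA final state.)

Start state of the DFA: {q0}.
{q0} --0--> {q0}  [seen]
{q0} --1--> {q0, q2, q3, q5}  [new]
{q0, q2, q3, q5} --0--> {q0, q1, q2, q3, q4, q5}  [new]
{q0, q2, q3, q5} --1--> {q0, q1, q2, q3, q4, q5}  [seen]
{q0, q1, q2, q3, q4, q5} --0--> {q0, q1, q2, q3, q4, q5}  [seen]
{q0, q1, q2, q3, q4, q5} --1--> {q0, q1, q2, q3, q4, q5}  [seen]
Reachable DFA states: {q0}, {q0, q2, q3, q5}, {q0, q1, q2, q3, q4, q5}.
Accepting DFA states (contain an NFA accepting state): {q0}, {q0, q2, q3, q5}, {q0, q1, q2, q3, q4, q5}.

3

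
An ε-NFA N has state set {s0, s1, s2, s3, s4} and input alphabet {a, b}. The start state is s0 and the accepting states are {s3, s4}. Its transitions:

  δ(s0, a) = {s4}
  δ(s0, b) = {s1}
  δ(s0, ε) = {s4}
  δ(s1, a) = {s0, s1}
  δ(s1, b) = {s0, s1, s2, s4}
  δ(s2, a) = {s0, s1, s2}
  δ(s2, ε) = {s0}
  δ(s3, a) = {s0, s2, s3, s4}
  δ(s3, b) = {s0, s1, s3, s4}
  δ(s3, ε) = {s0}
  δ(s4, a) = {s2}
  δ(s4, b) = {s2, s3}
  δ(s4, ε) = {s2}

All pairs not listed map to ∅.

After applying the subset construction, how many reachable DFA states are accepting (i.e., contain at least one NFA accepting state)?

Start state of the DFA: {s0, s2, s4} (ε-closure of the NFA start).
{s0, s2, s4} --a--> {s0, s1, s2, s4}  [new]
{s0, s2, s4} --b--> {s0, s1, s2, s3, s4}  [new]
{s0, s1, s2, s4} --a--> {s0, s1, s2, s4}  [seen]
{s0, s1, s2, s4} --b--> {s0, s1, s2, s3, s4}  [seen]
{s0, s1, s2, s3, s4} --a--> {s0, s1, s2, s3, s4}  [seen]
{s0, s1, s2, s3, s4} --b--> {s0, s1, s2, s3, s4}  [seen]
Reachable DFA states: {s0, s2, s4}, {s0, s1, s2, s4}, {s0, s1, s2, s3, s4}.
Accepting DFA states (contain an NFA accepting state): {s0, s2, s4}, {s0, s1, s2, s4}, {s0, s1, s2, s3, s4}.

3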